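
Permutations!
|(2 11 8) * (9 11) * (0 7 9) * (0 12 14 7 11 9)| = 7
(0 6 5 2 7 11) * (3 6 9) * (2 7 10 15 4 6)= (0 9 3 2 10 15 4 6 5 7 11)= [9, 1, 10, 2, 6, 7, 5, 11, 8, 3, 15, 0, 12, 13, 14, 4]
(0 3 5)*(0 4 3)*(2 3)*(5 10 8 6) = (2 3 10 8 6 5 4) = [0, 1, 3, 10, 2, 4, 5, 7, 6, 9, 8]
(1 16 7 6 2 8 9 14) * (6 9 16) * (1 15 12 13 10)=(1 6 2 8 16 7 9 14 15 12 13 10)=[0, 6, 8, 3, 4, 5, 2, 9, 16, 14, 1, 11, 13, 10, 15, 12, 7]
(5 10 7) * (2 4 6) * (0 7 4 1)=(0 7 5 10 4 6 2 1)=[7, 0, 1, 3, 6, 10, 2, 5, 8, 9, 4]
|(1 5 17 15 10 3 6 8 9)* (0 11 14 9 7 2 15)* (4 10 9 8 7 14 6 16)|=20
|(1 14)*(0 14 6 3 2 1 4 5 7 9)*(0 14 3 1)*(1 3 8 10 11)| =40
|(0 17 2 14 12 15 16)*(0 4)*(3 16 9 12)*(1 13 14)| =9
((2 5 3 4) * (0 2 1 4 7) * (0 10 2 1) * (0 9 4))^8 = ((0 1)(2 5 3 7 10)(4 9))^8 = (2 7 5 10 3)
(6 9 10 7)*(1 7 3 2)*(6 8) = (1 7 8 6 9 10 3 2) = [0, 7, 1, 2, 4, 5, 9, 8, 6, 10, 3]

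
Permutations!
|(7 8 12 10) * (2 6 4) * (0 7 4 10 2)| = 8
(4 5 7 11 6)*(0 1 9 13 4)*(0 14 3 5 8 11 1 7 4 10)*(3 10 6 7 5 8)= (0 5 4 3 8 11 7 1 9 13 6 14 10)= [5, 9, 2, 8, 3, 4, 14, 1, 11, 13, 0, 7, 12, 6, 10]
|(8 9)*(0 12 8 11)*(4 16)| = |(0 12 8 9 11)(4 16)| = 10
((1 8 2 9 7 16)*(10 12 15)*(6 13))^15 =((1 8 2 9 7 16)(6 13)(10 12 15))^15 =(1 9)(2 16)(6 13)(7 8)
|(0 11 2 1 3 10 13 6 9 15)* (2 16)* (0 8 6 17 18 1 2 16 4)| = |(0 11 4)(1 3 10 13 17 18)(6 9 15 8)| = 12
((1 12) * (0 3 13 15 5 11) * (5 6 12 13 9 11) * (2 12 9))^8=(0 9 15 1 2)(3 11 6 13 12)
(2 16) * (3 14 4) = (2 16)(3 14 4) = [0, 1, 16, 14, 3, 5, 6, 7, 8, 9, 10, 11, 12, 13, 4, 15, 2]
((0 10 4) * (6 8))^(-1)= ((0 10 4)(6 8))^(-1)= (0 4 10)(6 8)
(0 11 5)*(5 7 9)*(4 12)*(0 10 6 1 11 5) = [5, 11, 2, 3, 12, 10, 1, 9, 8, 0, 6, 7, 4] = (0 5 10 6 1 11 7 9)(4 12)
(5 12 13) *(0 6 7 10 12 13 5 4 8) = (0 6 7 10 12 5 13 4 8) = [6, 1, 2, 3, 8, 13, 7, 10, 0, 9, 12, 11, 5, 4]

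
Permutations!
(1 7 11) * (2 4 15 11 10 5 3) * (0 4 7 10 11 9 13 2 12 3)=[4, 10, 7, 12, 15, 0, 6, 11, 8, 13, 5, 1, 3, 2, 14, 9]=(0 4 15 9 13 2 7 11 1 10 5)(3 12)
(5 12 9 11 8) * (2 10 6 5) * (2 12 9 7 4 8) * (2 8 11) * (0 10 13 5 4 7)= (0 10 6 4 11 8 12)(2 13 5 9)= [10, 1, 13, 3, 11, 9, 4, 7, 12, 2, 6, 8, 0, 5]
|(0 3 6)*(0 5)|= 4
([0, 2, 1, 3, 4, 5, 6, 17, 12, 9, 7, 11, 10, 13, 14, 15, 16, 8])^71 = [0, 2, 1, 3, 4, 5, 6, 17, 12, 9, 7, 11, 10, 13, 14, 15, 16, 8]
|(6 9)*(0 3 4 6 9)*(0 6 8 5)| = 5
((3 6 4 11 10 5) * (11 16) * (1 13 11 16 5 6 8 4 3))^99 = (16)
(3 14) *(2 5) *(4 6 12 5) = (2 4 6 12 5)(3 14) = [0, 1, 4, 14, 6, 2, 12, 7, 8, 9, 10, 11, 5, 13, 3]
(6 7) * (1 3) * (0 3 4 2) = [3, 4, 0, 1, 2, 5, 7, 6] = (0 3 1 4 2)(6 7)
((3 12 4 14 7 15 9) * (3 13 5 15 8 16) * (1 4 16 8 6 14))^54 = (16)(5 9)(13 15)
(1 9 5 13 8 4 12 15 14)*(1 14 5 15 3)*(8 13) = (1 9 15 5 8 4 12 3) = [0, 9, 2, 1, 12, 8, 6, 7, 4, 15, 10, 11, 3, 13, 14, 5]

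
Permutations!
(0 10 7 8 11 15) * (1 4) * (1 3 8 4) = (0 10 7 4 3 8 11 15) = [10, 1, 2, 8, 3, 5, 6, 4, 11, 9, 7, 15, 12, 13, 14, 0]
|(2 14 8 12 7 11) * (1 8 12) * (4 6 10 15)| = 20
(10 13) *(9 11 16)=(9 11 16)(10 13)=[0, 1, 2, 3, 4, 5, 6, 7, 8, 11, 13, 16, 12, 10, 14, 15, 9]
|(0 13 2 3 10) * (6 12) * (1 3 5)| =|(0 13 2 5 1 3 10)(6 12)| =14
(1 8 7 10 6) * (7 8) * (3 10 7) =(1 3 10 6) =[0, 3, 2, 10, 4, 5, 1, 7, 8, 9, 6]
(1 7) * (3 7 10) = (1 10 3 7) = [0, 10, 2, 7, 4, 5, 6, 1, 8, 9, 3]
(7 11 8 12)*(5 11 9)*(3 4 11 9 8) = (3 4 11)(5 9)(7 8 12) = [0, 1, 2, 4, 11, 9, 6, 8, 12, 5, 10, 3, 7]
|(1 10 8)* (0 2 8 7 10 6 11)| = 6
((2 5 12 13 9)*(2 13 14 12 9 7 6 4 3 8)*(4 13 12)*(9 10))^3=((2 5 10 9 12 14 4 3 8)(6 13 7))^3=(2 9 4)(3 5 12)(8 10 14)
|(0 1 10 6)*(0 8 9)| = |(0 1 10 6 8 9)| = 6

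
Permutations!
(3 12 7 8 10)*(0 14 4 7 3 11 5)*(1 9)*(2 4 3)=(0 14 3 12 2 4 7 8 10 11 5)(1 9)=[14, 9, 4, 12, 7, 0, 6, 8, 10, 1, 11, 5, 2, 13, 3]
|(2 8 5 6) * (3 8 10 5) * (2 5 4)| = 6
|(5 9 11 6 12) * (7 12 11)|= |(5 9 7 12)(6 11)|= 4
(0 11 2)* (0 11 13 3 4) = (0 13 3 4)(2 11) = [13, 1, 11, 4, 0, 5, 6, 7, 8, 9, 10, 2, 12, 3]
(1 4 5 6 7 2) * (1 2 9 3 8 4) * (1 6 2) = (1 6 7 9 3 8 4 5 2) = [0, 6, 1, 8, 5, 2, 7, 9, 4, 3]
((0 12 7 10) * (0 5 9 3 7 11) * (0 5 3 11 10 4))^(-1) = ((0 12 10 3 7 4)(5 9 11))^(-1) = (0 4 7 3 10 12)(5 11 9)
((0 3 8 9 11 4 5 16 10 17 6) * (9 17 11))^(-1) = (0 6 17 8 3)(4 11 10 16 5)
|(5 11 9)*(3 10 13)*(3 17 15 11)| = 8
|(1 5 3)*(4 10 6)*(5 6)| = 6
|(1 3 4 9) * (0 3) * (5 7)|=|(0 3 4 9 1)(5 7)|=10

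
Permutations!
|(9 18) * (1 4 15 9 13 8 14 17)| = 9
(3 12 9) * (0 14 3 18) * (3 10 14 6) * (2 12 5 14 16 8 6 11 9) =(0 11 9 18)(2 12)(3 5 14 10 16 8 6) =[11, 1, 12, 5, 4, 14, 3, 7, 6, 18, 16, 9, 2, 13, 10, 15, 8, 17, 0]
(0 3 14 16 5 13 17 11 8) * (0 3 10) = (0 10)(3 14 16 5 13 17 11 8) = [10, 1, 2, 14, 4, 13, 6, 7, 3, 9, 0, 8, 12, 17, 16, 15, 5, 11]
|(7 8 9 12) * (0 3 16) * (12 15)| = 15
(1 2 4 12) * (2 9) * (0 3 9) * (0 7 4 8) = (0 3 9 2 8)(1 7 4 12) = [3, 7, 8, 9, 12, 5, 6, 4, 0, 2, 10, 11, 1]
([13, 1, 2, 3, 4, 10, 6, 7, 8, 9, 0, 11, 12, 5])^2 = (0 5)(10 13)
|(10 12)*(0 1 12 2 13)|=|(0 1 12 10 2 13)|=6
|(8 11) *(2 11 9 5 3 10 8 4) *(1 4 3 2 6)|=|(1 4 6)(2 11 3 10 8 9 5)|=21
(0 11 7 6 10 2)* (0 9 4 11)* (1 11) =[0, 11, 9, 3, 1, 5, 10, 6, 8, 4, 2, 7] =(1 11 7 6 10 2 9 4)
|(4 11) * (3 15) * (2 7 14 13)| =|(2 7 14 13)(3 15)(4 11)| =4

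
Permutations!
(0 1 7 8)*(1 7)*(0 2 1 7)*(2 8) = [0, 7, 1, 3, 4, 5, 6, 2, 8] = (8)(1 7 2)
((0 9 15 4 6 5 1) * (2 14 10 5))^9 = (0 1 5 10 14 2 6 4 15 9)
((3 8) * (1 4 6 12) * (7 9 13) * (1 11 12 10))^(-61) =(1 10 6 4)(3 8)(7 13 9)(11 12)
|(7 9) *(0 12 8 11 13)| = |(0 12 8 11 13)(7 9)| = 10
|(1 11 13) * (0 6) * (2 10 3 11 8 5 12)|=|(0 6)(1 8 5 12 2 10 3 11 13)|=18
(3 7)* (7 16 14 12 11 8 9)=(3 16 14 12 11 8 9 7)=[0, 1, 2, 16, 4, 5, 6, 3, 9, 7, 10, 8, 11, 13, 12, 15, 14]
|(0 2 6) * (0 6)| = |(6)(0 2)| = 2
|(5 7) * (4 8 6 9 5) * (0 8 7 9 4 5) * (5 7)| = 6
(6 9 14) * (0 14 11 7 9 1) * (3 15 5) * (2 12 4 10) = [14, 0, 12, 15, 10, 3, 1, 9, 8, 11, 2, 7, 4, 13, 6, 5] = (0 14 6 1)(2 12 4 10)(3 15 5)(7 9 11)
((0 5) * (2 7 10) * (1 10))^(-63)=((0 5)(1 10 2 7))^(-63)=(0 5)(1 10 2 7)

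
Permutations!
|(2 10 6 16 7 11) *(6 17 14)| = 8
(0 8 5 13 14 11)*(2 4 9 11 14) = [8, 1, 4, 3, 9, 13, 6, 7, 5, 11, 10, 0, 12, 2, 14] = (14)(0 8 5 13 2 4 9 11)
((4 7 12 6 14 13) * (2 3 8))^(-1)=((2 3 8)(4 7 12 6 14 13))^(-1)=(2 8 3)(4 13 14 6 12 7)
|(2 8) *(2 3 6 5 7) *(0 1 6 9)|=9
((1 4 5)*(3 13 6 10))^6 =(3 6)(10 13)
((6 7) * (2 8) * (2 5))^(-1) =((2 8 5)(6 7))^(-1) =(2 5 8)(6 7)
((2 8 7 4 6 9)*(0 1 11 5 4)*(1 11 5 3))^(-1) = ((0 11 3 1 5 4 6 9 2 8 7))^(-1) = (0 7 8 2 9 6 4 5 1 3 11)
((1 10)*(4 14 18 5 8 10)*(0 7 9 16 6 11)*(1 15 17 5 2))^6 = ((0 7 9 16 6 11)(1 4 14 18 2)(5 8 10 15 17))^6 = (1 4 14 18 2)(5 8 10 15 17)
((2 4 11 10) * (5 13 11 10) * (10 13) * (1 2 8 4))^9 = (1 2)(4 5)(8 11)(10 13)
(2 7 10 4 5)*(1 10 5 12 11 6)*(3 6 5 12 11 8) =(1 10 4 11 5 2 7 12 8 3 6) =[0, 10, 7, 6, 11, 2, 1, 12, 3, 9, 4, 5, 8]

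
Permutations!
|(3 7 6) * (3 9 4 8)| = 6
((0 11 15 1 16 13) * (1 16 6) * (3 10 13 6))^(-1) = ((0 11 15 16 6 1 3 10 13))^(-1) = (0 13 10 3 1 6 16 15 11)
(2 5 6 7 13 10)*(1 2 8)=(1 2 5 6 7 13 10 8)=[0, 2, 5, 3, 4, 6, 7, 13, 1, 9, 8, 11, 12, 10]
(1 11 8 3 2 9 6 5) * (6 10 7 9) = [0, 11, 6, 2, 4, 1, 5, 9, 3, 10, 7, 8] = (1 11 8 3 2 6 5)(7 9 10)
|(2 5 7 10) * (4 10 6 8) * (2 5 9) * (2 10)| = |(2 9 10 5 7 6 8 4)| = 8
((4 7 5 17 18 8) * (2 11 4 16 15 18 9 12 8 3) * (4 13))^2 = ((2 11 13 4 7 5 17 9 12 8 16 15 18 3))^2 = (2 13 7 17 12 16 18)(3 11 4 5 9 8 15)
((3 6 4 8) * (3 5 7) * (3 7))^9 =(3 5 8 4 6)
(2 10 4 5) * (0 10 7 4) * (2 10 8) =(0 8 2 7 4 5 10) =[8, 1, 7, 3, 5, 10, 6, 4, 2, 9, 0]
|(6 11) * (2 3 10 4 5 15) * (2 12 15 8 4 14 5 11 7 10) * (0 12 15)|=|(15)(0 12)(2 3)(4 11 6 7 10 14 5 8)|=8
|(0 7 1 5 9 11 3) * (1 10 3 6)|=20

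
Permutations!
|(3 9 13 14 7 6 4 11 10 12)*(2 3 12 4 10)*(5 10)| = |(2 3 9 13 14 7 6 5 10 4 11)| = 11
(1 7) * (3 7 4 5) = (1 4 5 3 7) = [0, 4, 2, 7, 5, 3, 6, 1]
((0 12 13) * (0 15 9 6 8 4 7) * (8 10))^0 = (15)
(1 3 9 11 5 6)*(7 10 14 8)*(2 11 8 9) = (1 3 2 11 5 6)(7 10 14 9 8) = [0, 3, 11, 2, 4, 6, 1, 10, 7, 8, 14, 5, 12, 13, 9]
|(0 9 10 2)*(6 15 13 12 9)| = 8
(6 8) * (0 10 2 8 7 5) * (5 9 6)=[10, 1, 8, 3, 4, 0, 7, 9, 5, 6, 2]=(0 10 2 8 5)(6 7 9)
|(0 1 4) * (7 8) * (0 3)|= 4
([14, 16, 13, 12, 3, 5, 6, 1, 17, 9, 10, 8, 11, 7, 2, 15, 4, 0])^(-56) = [12, 14, 8, 7, 13, 5, 6, 0, 4, 9, 10, 16, 1, 17, 11, 15, 2, 3]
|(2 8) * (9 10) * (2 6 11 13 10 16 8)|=|(6 11 13 10 9 16 8)|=7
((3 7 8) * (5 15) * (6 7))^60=(15)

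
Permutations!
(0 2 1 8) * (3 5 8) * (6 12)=(0 2 1 3 5 8)(6 12)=[2, 3, 1, 5, 4, 8, 12, 7, 0, 9, 10, 11, 6]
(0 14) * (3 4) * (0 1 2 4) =(0 14 1 2 4 3) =[14, 2, 4, 0, 3, 5, 6, 7, 8, 9, 10, 11, 12, 13, 1]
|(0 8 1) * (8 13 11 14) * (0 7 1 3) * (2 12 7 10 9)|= 6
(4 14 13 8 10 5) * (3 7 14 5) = (3 7 14 13 8 10)(4 5) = [0, 1, 2, 7, 5, 4, 6, 14, 10, 9, 3, 11, 12, 8, 13]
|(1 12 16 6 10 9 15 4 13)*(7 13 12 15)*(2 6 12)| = 18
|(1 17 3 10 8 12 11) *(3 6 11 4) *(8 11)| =|(1 17 6 8 12 4 3 10 11)| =9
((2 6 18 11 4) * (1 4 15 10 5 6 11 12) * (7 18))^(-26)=(1 6 11 12 5 2 18 10 4 7 15)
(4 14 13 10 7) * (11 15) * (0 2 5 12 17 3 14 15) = (0 2 5 12 17 3 14 13 10 7 4 15 11) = [2, 1, 5, 14, 15, 12, 6, 4, 8, 9, 7, 0, 17, 10, 13, 11, 16, 3]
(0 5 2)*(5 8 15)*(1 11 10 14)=[8, 11, 0, 3, 4, 2, 6, 7, 15, 9, 14, 10, 12, 13, 1, 5]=(0 8 15 5 2)(1 11 10 14)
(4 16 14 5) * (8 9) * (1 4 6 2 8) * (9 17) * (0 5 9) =[5, 4, 8, 3, 16, 6, 2, 7, 17, 1, 10, 11, 12, 13, 9, 15, 14, 0] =(0 5 6 2 8 17)(1 4 16 14 9)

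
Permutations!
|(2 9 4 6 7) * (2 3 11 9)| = 6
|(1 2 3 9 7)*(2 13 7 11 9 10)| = |(1 13 7)(2 3 10)(9 11)| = 6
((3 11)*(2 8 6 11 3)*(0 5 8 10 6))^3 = ((0 5 8)(2 10 6 11))^3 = (2 11 6 10)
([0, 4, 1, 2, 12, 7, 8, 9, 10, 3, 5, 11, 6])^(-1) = (1 2 3 9 7 5 10 8 6 12 4)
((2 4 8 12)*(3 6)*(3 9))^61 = (2 4 8 12)(3 6 9)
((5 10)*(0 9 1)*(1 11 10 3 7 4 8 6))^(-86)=(0 11 5 7 8 1 9 10 3 4 6)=((0 9 11 10 5 3 7 4 8 6 1))^(-86)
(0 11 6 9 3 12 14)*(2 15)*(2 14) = (0 11 6 9 3 12 2 15 14) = [11, 1, 15, 12, 4, 5, 9, 7, 8, 3, 10, 6, 2, 13, 0, 14]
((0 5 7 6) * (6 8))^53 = ((0 5 7 8 6))^53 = (0 8 5 6 7)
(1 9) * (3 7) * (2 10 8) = [0, 9, 10, 7, 4, 5, 6, 3, 2, 1, 8] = (1 9)(2 10 8)(3 7)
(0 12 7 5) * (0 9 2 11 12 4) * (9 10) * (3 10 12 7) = (0 4)(2 11 7 5 12 3 10 9) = [4, 1, 11, 10, 0, 12, 6, 5, 8, 2, 9, 7, 3]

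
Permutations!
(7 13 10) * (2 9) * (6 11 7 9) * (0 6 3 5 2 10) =(0 6 11 7 13)(2 3 5)(9 10) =[6, 1, 3, 5, 4, 2, 11, 13, 8, 10, 9, 7, 12, 0]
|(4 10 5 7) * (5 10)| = 3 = |(10)(4 5 7)|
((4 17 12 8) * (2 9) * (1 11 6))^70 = ((1 11 6)(2 9)(4 17 12 8))^70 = (1 11 6)(4 12)(8 17)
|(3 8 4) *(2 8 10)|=|(2 8 4 3 10)|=5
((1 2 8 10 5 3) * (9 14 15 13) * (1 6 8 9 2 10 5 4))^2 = ((1 10 4)(2 9 14 15 13)(3 6 8 5))^2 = (1 4 10)(2 14 13 9 15)(3 8)(5 6)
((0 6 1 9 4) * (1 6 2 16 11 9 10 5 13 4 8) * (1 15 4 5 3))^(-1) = ((0 2 16 11 9 8 15 4)(1 10 3)(5 13))^(-1) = (0 4 15 8 9 11 16 2)(1 3 10)(5 13)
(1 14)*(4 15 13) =(1 14)(4 15 13) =[0, 14, 2, 3, 15, 5, 6, 7, 8, 9, 10, 11, 12, 4, 1, 13]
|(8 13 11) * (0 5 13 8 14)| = 5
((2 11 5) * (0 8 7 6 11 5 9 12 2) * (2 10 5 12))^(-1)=(0 5 10 12 2 9 11 6 7 8)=((0 8 7 6 11 9 2 12 10 5))^(-1)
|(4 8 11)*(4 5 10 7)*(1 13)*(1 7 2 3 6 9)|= 12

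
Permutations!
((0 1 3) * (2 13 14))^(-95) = (0 1 3)(2 13 14)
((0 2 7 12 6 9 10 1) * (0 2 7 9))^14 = (0 12)(1 9)(2 10)(6 7)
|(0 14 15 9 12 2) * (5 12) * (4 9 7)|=|(0 14 15 7 4 9 5 12 2)|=9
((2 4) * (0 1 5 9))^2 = ((0 1 5 9)(2 4))^2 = (0 5)(1 9)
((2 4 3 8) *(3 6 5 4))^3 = (8)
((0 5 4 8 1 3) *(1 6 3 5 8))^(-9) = (0 3 6 8)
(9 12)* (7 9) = (7 9 12) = [0, 1, 2, 3, 4, 5, 6, 9, 8, 12, 10, 11, 7]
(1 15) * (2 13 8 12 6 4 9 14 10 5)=(1 15)(2 13 8 12 6 4 9 14 10 5)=[0, 15, 13, 3, 9, 2, 4, 7, 12, 14, 5, 11, 6, 8, 10, 1]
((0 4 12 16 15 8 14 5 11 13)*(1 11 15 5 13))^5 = ((0 4 12 16 5 15 8 14 13)(1 11))^5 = (0 15 4 8 12 14 16 13 5)(1 11)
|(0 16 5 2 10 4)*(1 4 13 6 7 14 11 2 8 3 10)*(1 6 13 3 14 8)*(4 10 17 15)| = 18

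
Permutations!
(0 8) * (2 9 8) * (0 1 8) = (0 2 9)(1 8) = [2, 8, 9, 3, 4, 5, 6, 7, 1, 0]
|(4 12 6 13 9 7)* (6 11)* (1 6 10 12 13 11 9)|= |(1 6 11 10 12 9 7 4 13)|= 9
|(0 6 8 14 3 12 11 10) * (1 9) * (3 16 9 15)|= 12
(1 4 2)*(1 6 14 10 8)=[0, 4, 6, 3, 2, 5, 14, 7, 1, 9, 8, 11, 12, 13, 10]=(1 4 2 6 14 10 8)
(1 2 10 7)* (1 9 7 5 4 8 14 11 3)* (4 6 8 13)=(1 2 10 5 6 8 14 11 3)(4 13)(7 9)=[0, 2, 10, 1, 13, 6, 8, 9, 14, 7, 5, 3, 12, 4, 11]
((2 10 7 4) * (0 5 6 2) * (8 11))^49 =((0 5 6 2 10 7 4)(8 11))^49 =(8 11)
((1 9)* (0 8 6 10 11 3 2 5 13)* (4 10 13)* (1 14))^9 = (14)(0 8 6 13)(2 10)(3 4)(5 11)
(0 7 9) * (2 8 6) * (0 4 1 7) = (1 7 9 4)(2 8 6) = [0, 7, 8, 3, 1, 5, 2, 9, 6, 4]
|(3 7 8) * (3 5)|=4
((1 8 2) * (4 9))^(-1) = (1 2 8)(4 9)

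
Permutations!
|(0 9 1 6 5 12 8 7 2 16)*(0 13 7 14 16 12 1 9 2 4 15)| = 30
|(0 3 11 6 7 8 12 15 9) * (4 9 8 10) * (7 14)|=|(0 3 11 6 14 7 10 4 9)(8 12 15)|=9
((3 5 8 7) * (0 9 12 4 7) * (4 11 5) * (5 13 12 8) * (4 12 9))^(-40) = (0 11 4 13 7 9 3 8 12)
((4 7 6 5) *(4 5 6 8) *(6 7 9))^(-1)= ((4 9 6 7 8))^(-1)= (4 8 7 6 9)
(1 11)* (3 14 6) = (1 11)(3 14 6) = [0, 11, 2, 14, 4, 5, 3, 7, 8, 9, 10, 1, 12, 13, 6]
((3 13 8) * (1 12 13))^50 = (13)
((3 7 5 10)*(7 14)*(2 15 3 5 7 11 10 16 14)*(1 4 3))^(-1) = (1 15 2 3 4)(5 10 11 14 16)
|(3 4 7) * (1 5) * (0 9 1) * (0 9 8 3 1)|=8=|(0 8 3 4 7 1 5 9)|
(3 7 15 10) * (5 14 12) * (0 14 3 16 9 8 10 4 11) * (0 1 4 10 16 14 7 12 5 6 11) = (0 7 15 10 14 5 3 12 6 11 1 4)(8 16 9) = [7, 4, 2, 12, 0, 3, 11, 15, 16, 8, 14, 1, 6, 13, 5, 10, 9]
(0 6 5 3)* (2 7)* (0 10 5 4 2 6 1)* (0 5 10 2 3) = (10)(0 1 5)(2 7 6 4 3) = [1, 5, 7, 2, 3, 0, 4, 6, 8, 9, 10]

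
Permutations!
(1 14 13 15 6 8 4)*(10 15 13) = (1 14 10 15 6 8 4) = [0, 14, 2, 3, 1, 5, 8, 7, 4, 9, 15, 11, 12, 13, 10, 6]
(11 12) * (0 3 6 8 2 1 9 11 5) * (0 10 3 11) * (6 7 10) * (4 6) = (0 11 12 5 4 6 8 2 1 9)(3 7 10) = [11, 9, 1, 7, 6, 4, 8, 10, 2, 0, 3, 12, 5]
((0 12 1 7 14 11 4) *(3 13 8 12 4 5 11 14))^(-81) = (14)(0 4)(1 13)(3 12)(5 11)(7 8)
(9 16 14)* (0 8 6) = (0 8 6)(9 16 14) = [8, 1, 2, 3, 4, 5, 0, 7, 6, 16, 10, 11, 12, 13, 9, 15, 14]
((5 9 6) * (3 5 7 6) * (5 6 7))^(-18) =((3 6 5 9))^(-18) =(3 5)(6 9)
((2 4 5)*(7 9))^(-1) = ((2 4 5)(7 9))^(-1) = (2 5 4)(7 9)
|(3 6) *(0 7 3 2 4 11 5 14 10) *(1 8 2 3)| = 10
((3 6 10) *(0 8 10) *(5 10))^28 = (0 3 5)(6 10 8)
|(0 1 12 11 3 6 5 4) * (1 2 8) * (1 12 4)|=10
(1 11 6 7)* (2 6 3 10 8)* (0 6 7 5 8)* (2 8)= (0 6 5 2 7 1 11 3 10)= [6, 11, 7, 10, 4, 2, 5, 1, 8, 9, 0, 3]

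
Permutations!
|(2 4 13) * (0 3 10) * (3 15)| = 12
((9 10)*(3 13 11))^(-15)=((3 13 11)(9 10))^(-15)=(13)(9 10)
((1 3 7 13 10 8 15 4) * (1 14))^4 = ((1 3 7 13 10 8 15 4 14))^4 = (1 10 14 13 4 7 15 3 8)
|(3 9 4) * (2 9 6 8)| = 6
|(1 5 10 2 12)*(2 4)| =6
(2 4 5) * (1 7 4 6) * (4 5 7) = (1 4 7 5 2 6) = [0, 4, 6, 3, 7, 2, 1, 5]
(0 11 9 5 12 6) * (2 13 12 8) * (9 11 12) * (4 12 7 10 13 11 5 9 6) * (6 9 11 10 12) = [7, 1, 10, 3, 6, 8, 0, 12, 2, 11, 13, 5, 4, 9] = (0 7 12 4 6)(2 10 13 9 11 5 8)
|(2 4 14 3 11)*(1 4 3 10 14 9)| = 6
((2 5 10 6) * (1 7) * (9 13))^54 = (13)(2 10)(5 6)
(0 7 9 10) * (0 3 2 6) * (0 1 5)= (0 7 9 10 3 2 6 1 5)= [7, 5, 6, 2, 4, 0, 1, 9, 8, 10, 3]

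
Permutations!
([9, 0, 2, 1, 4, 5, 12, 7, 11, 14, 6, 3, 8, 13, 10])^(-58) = (0 14 6 8 3)(1 9 10 12 11)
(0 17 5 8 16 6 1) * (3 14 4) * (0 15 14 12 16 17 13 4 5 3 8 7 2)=(0 13 4 8 17 3 12 16 6 1 15 14 5 7 2)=[13, 15, 0, 12, 8, 7, 1, 2, 17, 9, 10, 11, 16, 4, 5, 14, 6, 3]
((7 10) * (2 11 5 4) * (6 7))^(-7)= (2 11 5 4)(6 10 7)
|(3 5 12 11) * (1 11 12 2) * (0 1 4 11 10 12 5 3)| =|(0 1 10 12 5 2 4 11)| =8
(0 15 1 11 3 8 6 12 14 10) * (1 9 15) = [1, 11, 2, 8, 4, 5, 12, 7, 6, 15, 0, 3, 14, 13, 10, 9] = (0 1 11 3 8 6 12 14 10)(9 15)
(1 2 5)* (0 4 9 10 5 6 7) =(0 4 9 10 5 1 2 6 7) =[4, 2, 6, 3, 9, 1, 7, 0, 8, 10, 5]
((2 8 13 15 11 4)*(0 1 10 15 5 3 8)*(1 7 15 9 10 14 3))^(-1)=(0 2 4 11 15 7)(1 5 13 8 3 14)(9 10)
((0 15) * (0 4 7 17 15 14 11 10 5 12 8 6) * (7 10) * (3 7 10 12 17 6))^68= ((0 14 11 10 5 17 15 4 12 8 3 7 6))^68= (0 10 15 8 6 11 17 12 7 14 5 4 3)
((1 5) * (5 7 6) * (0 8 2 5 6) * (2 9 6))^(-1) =(0 7 1 5 2 6 9 8)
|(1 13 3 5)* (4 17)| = |(1 13 3 5)(4 17)| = 4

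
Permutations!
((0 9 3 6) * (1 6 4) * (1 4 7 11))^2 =(0 3 11 6 9 7 1)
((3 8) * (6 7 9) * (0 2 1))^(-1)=((0 2 1)(3 8)(6 7 9))^(-1)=(0 1 2)(3 8)(6 9 7)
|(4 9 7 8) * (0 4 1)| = |(0 4 9 7 8 1)| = 6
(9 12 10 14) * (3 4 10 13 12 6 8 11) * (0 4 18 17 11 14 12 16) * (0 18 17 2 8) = (0 4 10 12 13 16 18 2 8 14 9 6)(3 17 11) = [4, 1, 8, 17, 10, 5, 0, 7, 14, 6, 12, 3, 13, 16, 9, 15, 18, 11, 2]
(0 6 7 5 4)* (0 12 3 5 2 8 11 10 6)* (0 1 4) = (0 1 4 12 3 5)(2 8 11 10 6 7) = [1, 4, 8, 5, 12, 0, 7, 2, 11, 9, 6, 10, 3]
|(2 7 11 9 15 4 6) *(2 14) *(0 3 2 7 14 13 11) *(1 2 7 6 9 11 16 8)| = 21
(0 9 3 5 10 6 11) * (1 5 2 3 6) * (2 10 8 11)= [9, 5, 3, 10, 4, 8, 2, 7, 11, 6, 1, 0]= (0 9 6 2 3 10 1 5 8 11)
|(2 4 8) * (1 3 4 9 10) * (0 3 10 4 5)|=|(0 3 5)(1 10)(2 9 4 8)|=12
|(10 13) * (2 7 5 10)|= 5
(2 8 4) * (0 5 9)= (0 5 9)(2 8 4)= [5, 1, 8, 3, 2, 9, 6, 7, 4, 0]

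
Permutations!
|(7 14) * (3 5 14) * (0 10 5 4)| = |(0 10 5 14 7 3 4)| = 7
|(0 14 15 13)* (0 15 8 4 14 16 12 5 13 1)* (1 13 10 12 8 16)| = |(0 1)(4 14 16 8)(5 10 12)(13 15)| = 12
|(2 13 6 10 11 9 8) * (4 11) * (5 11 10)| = |(2 13 6 5 11 9 8)(4 10)| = 14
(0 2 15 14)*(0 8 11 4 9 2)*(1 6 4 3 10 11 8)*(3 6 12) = (1 12 3 10 11 6 4 9 2 15 14) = [0, 12, 15, 10, 9, 5, 4, 7, 8, 2, 11, 6, 3, 13, 1, 14]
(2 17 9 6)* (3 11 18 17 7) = (2 7 3 11 18 17 9 6) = [0, 1, 7, 11, 4, 5, 2, 3, 8, 6, 10, 18, 12, 13, 14, 15, 16, 9, 17]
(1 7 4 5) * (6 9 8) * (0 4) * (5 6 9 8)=(0 4 6 8 9 5 1 7)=[4, 7, 2, 3, 6, 1, 8, 0, 9, 5]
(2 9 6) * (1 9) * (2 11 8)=(1 9 6 11 8 2)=[0, 9, 1, 3, 4, 5, 11, 7, 2, 6, 10, 8]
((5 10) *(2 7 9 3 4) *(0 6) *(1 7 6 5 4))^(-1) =((0 5 10 4 2 6)(1 7 9 3))^(-1) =(0 6 2 4 10 5)(1 3 9 7)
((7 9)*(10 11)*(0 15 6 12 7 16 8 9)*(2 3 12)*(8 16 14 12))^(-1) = ((16)(0 15 6 2 3 8 9 14 12 7)(10 11))^(-1) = (16)(0 7 12 14 9 8 3 2 6 15)(10 11)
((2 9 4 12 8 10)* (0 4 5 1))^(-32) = (0 10 1 8 5 12 9 4 2)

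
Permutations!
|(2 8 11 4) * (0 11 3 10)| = 7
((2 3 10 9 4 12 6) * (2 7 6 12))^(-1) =(12)(2 4 9 10 3)(6 7)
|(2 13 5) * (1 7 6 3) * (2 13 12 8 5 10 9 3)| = 11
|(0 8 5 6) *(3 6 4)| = |(0 8 5 4 3 6)| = 6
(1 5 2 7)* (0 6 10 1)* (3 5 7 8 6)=(0 3 5 2 8 6 10 1 7)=[3, 7, 8, 5, 4, 2, 10, 0, 6, 9, 1]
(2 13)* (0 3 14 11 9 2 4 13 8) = (0 3 14 11 9 2 8)(4 13) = [3, 1, 8, 14, 13, 5, 6, 7, 0, 2, 10, 9, 12, 4, 11]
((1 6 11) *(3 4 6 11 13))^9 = (1 11)(3 4 6 13)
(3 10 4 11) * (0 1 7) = (0 1 7)(3 10 4 11) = [1, 7, 2, 10, 11, 5, 6, 0, 8, 9, 4, 3]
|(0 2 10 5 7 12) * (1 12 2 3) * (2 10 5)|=|(0 3 1 12)(2 5 7 10)|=4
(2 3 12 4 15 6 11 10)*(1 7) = (1 7)(2 3 12 4 15 6 11 10) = [0, 7, 3, 12, 15, 5, 11, 1, 8, 9, 2, 10, 4, 13, 14, 6]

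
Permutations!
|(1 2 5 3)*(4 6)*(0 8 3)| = |(0 8 3 1 2 5)(4 6)| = 6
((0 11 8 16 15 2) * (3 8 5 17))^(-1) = ((0 11 5 17 3 8 16 15 2))^(-1) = (0 2 15 16 8 3 17 5 11)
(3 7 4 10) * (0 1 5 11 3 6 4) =(0 1 5 11 3 7)(4 10 6) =[1, 5, 2, 7, 10, 11, 4, 0, 8, 9, 6, 3]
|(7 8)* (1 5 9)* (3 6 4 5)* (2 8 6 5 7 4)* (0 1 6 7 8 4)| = 9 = |(0 1 3 5 9 6 2 4 8)|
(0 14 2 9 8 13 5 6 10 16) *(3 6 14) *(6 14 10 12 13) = [3, 1, 9, 14, 4, 10, 12, 7, 6, 8, 16, 11, 13, 5, 2, 15, 0] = (0 3 14 2 9 8 6 12 13 5 10 16)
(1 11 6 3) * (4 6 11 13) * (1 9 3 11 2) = (1 13 4 6 11 2)(3 9) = [0, 13, 1, 9, 6, 5, 11, 7, 8, 3, 10, 2, 12, 4]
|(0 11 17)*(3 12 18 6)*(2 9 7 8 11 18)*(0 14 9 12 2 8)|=12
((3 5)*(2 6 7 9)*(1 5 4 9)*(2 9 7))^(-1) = (9)(1 7 4 3 5)(2 6)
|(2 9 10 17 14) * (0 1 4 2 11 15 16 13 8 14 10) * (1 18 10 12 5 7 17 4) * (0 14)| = 12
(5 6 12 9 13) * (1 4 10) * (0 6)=(0 6 12 9 13 5)(1 4 10)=[6, 4, 2, 3, 10, 0, 12, 7, 8, 13, 1, 11, 9, 5]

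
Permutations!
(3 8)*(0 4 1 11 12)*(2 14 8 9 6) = (0 4 1 11 12)(2 14 8 3 9 6) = [4, 11, 14, 9, 1, 5, 2, 7, 3, 6, 10, 12, 0, 13, 8]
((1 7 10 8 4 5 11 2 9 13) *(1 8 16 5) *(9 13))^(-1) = ((1 7 10 16 5 11 2 13 8 4))^(-1) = (1 4 8 13 2 11 5 16 10 7)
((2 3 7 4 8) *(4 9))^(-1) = (2 8 4 9 7 3)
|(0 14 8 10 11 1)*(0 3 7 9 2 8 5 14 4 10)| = |(0 4 10 11 1 3 7 9 2 8)(5 14)| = 10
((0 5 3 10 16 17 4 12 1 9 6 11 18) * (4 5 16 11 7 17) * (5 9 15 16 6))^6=((0 6 7 17 9 5 3 10 11 18)(1 15 16 4 12))^6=(0 3 7 11 9)(1 15 16 4 12)(5 6 10 17 18)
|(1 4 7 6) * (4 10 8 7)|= |(1 10 8 7 6)|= 5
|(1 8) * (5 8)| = 3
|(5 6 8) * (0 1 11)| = |(0 1 11)(5 6 8)| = 3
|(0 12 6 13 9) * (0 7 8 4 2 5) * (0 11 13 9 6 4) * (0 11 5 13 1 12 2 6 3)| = |(0 2 13 3)(1 12 4 6 9 7 8 11)| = 8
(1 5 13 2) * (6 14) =(1 5 13 2)(6 14) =[0, 5, 1, 3, 4, 13, 14, 7, 8, 9, 10, 11, 12, 2, 6]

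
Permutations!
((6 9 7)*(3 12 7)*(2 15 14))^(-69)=(15)(3 12 7 6 9)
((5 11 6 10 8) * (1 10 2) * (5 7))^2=((1 10 8 7 5 11 6 2))^2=(1 8 5 6)(2 10 7 11)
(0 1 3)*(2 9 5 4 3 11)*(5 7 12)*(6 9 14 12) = (0 1 11 2 14 12 5 4 3)(6 9 7) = [1, 11, 14, 0, 3, 4, 9, 6, 8, 7, 10, 2, 5, 13, 12]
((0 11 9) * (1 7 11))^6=((0 1 7 11 9))^6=(0 1 7 11 9)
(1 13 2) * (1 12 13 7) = (1 7)(2 12 13) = [0, 7, 12, 3, 4, 5, 6, 1, 8, 9, 10, 11, 13, 2]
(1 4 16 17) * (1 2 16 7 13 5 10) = (1 4 7 13 5 10)(2 16 17) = [0, 4, 16, 3, 7, 10, 6, 13, 8, 9, 1, 11, 12, 5, 14, 15, 17, 2]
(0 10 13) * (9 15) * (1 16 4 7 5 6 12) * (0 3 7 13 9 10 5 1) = [5, 16, 2, 7, 13, 6, 12, 1, 8, 15, 9, 11, 0, 3, 14, 10, 4] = (0 5 6 12)(1 16 4 13 3 7)(9 15 10)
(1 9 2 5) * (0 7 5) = (0 7 5 1 9 2) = [7, 9, 0, 3, 4, 1, 6, 5, 8, 2]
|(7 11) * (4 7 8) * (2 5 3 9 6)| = |(2 5 3 9 6)(4 7 11 8)| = 20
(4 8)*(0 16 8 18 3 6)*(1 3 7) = (0 16 8 4 18 7 1 3 6) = [16, 3, 2, 6, 18, 5, 0, 1, 4, 9, 10, 11, 12, 13, 14, 15, 8, 17, 7]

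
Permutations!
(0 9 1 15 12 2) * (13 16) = (0 9 1 15 12 2)(13 16) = [9, 15, 0, 3, 4, 5, 6, 7, 8, 1, 10, 11, 2, 16, 14, 12, 13]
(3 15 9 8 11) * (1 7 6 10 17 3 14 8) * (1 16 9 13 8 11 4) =[0, 7, 2, 15, 1, 5, 10, 6, 4, 16, 17, 14, 12, 8, 11, 13, 9, 3] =(1 7 6 10 17 3 15 13 8 4)(9 16)(11 14)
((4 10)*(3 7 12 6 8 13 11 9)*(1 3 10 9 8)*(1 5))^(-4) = (1 7 6)(3 12 5)(4 10 9)(8 11 13)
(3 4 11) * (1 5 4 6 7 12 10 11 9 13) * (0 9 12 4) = (0 9 13 1 5)(3 6 7 4 12 10 11) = [9, 5, 2, 6, 12, 0, 7, 4, 8, 13, 11, 3, 10, 1]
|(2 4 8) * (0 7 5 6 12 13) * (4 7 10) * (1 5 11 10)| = 6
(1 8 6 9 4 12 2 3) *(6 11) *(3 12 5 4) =(1 8 11 6 9 3)(2 12)(4 5) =[0, 8, 12, 1, 5, 4, 9, 7, 11, 3, 10, 6, 2]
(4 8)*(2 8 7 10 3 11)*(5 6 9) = (2 8 4 7 10 3 11)(5 6 9) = [0, 1, 8, 11, 7, 6, 9, 10, 4, 5, 3, 2]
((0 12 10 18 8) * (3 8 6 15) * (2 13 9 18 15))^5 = (18)(0 8 3 15 10 12) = ((0 12 10 15 3 8)(2 13 9 18 6))^5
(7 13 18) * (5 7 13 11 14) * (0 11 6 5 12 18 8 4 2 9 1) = [11, 0, 9, 3, 2, 7, 5, 6, 4, 1, 10, 14, 18, 8, 12, 15, 16, 17, 13] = (0 11 14 12 18 13 8 4 2 9 1)(5 7 6)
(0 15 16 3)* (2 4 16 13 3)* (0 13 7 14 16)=[15, 1, 4, 13, 0, 5, 6, 14, 8, 9, 10, 11, 12, 3, 16, 7, 2]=(0 15 7 14 16 2 4)(3 13)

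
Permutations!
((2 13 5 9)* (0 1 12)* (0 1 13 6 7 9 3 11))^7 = (0 5 11 13 3)(1 12)(2 9 7 6)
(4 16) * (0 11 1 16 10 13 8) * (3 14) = (0 11 1 16 4 10 13 8)(3 14) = [11, 16, 2, 14, 10, 5, 6, 7, 0, 9, 13, 1, 12, 8, 3, 15, 4]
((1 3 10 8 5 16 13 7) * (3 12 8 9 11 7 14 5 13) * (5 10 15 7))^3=((1 12 8 13 14 10 9 11 5 16 3 15 7))^3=(1 13 9 16 7 8 10 5 15 12 14 11 3)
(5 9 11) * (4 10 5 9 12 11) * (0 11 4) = [11, 1, 2, 3, 10, 12, 6, 7, 8, 0, 5, 9, 4] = (0 11 9)(4 10 5 12)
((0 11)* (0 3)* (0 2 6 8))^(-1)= (0 8 6 2 3 11)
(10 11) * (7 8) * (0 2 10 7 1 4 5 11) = (0 2 10)(1 4 5 11 7 8) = [2, 4, 10, 3, 5, 11, 6, 8, 1, 9, 0, 7]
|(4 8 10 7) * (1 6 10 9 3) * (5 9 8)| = |(1 6 10 7 4 5 9 3)| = 8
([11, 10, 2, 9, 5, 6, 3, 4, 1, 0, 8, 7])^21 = [6, 1, 2, 4, 0, 11, 7, 9, 8, 5, 10, 3]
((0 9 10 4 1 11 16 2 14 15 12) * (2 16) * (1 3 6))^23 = (16)(0 12 15 14 2 11 1 6 3 4 10 9)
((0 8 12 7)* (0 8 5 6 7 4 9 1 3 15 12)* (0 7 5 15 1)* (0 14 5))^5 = (0 14 12 6 9 15 5 4)(1 3)(7 8)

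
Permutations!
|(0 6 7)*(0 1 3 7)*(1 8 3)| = |(0 6)(3 7 8)| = 6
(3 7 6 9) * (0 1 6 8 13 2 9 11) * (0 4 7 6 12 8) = (0 1 12 8 13 2 9 3 6 11 4 7) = [1, 12, 9, 6, 7, 5, 11, 0, 13, 3, 10, 4, 8, 2]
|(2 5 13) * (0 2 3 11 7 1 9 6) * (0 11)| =|(0 2 5 13 3)(1 9 6 11 7)| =5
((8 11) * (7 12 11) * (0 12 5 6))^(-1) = (0 6 5 7 8 11 12)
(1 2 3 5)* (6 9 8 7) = (1 2 3 5)(6 9 8 7) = [0, 2, 3, 5, 4, 1, 9, 6, 7, 8]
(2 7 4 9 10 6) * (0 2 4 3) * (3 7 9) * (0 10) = (0 2 9)(3 10 6 4) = [2, 1, 9, 10, 3, 5, 4, 7, 8, 0, 6]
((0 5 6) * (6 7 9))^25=(9)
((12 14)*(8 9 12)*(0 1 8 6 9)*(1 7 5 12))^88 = ((0 7 5 12 14 6 9 1 8))^88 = (0 1 6 12 7 8 9 14 5)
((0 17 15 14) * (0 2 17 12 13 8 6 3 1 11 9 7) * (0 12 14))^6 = ((0 14 2 17 15)(1 11 9 7 12 13 8 6 3))^6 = (0 14 2 17 15)(1 8 7)(3 13 9)(6 12 11)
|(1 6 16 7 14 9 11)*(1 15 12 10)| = 10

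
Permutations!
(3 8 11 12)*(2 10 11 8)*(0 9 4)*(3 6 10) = [9, 1, 3, 2, 0, 5, 10, 7, 8, 4, 11, 12, 6] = (0 9 4)(2 3)(6 10 11 12)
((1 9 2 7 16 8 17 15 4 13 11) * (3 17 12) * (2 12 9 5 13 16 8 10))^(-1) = ((1 5 13 11)(2 7 8 9 12 3 17 15 4 16 10))^(-1) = (1 11 13 5)(2 10 16 4 15 17 3 12 9 8 7)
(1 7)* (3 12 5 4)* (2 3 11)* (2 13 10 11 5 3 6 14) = (1 7)(2 6 14)(3 12)(4 5)(10 11 13) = [0, 7, 6, 12, 5, 4, 14, 1, 8, 9, 11, 13, 3, 10, 2]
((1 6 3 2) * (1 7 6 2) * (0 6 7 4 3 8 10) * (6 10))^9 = ((0 10)(1 2 4 3)(6 8))^9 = (0 10)(1 2 4 3)(6 8)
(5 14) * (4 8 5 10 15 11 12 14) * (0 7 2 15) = [7, 1, 15, 3, 8, 4, 6, 2, 5, 9, 0, 12, 14, 13, 10, 11] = (0 7 2 15 11 12 14 10)(4 8 5)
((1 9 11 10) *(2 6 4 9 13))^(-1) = (1 10 11 9 4 6 2 13)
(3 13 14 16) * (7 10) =[0, 1, 2, 13, 4, 5, 6, 10, 8, 9, 7, 11, 12, 14, 16, 15, 3] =(3 13 14 16)(7 10)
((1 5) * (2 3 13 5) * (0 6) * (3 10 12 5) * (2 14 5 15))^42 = (2 12)(10 15)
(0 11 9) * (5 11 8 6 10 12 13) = (0 8 6 10 12 13 5 11 9) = [8, 1, 2, 3, 4, 11, 10, 7, 6, 0, 12, 9, 13, 5]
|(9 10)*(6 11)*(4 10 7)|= 4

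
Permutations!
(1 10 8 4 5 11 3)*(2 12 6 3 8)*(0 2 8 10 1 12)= [2, 1, 0, 12, 5, 11, 3, 7, 4, 9, 8, 10, 6]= (0 2)(3 12 6)(4 5 11 10 8)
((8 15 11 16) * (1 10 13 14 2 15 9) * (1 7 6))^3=((1 10 13 14 2 15 11 16 8 9 7 6))^3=(1 14 11 9)(2 16 7 10)(6 13 15 8)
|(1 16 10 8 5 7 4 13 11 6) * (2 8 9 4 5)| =8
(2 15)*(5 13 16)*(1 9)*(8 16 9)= [0, 8, 15, 3, 4, 13, 6, 7, 16, 1, 10, 11, 12, 9, 14, 2, 5]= (1 8 16 5 13 9)(2 15)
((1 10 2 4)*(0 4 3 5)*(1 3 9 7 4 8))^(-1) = (0 5 3 4 7 9 2 10 1 8)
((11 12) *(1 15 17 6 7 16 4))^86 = (1 17 7 4 15 6 16)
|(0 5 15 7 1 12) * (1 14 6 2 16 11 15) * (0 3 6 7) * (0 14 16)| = 35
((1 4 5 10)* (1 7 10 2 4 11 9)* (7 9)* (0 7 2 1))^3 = (0 9 10 7)(1 4 11 5 2)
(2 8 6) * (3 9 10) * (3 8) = (2 3 9 10 8 6) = [0, 1, 3, 9, 4, 5, 2, 7, 6, 10, 8]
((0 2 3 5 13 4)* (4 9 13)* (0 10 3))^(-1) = (0 2)(3 10 4 5)(9 13)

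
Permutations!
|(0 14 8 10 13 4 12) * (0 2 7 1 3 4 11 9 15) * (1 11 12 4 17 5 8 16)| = 16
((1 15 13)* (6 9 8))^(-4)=((1 15 13)(6 9 8))^(-4)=(1 13 15)(6 8 9)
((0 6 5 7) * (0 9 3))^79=((0 6 5 7 9 3))^79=(0 6 5 7 9 3)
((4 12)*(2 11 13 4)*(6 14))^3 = (2 4 11 12 13)(6 14) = ((2 11 13 4 12)(6 14))^3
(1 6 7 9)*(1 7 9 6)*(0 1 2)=[1, 2, 0, 3, 4, 5, 9, 6, 8, 7]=(0 1 2)(6 9 7)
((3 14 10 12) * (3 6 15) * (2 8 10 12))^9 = ((2 8 10)(3 14 12 6 15))^9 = (3 15 6 12 14)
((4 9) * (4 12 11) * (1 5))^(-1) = (1 5)(4 11 12 9)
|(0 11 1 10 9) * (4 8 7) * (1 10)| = 12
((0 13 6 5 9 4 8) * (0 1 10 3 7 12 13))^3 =(1 7 6 4 10 12 5 8 3 13 9)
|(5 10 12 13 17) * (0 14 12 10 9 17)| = |(0 14 12 13)(5 9 17)| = 12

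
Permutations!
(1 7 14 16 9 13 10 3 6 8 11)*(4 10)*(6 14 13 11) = (1 7 13 4 10 3 14 16 9 11)(6 8) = [0, 7, 2, 14, 10, 5, 8, 13, 6, 11, 3, 1, 12, 4, 16, 15, 9]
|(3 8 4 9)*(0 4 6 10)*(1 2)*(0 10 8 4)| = |(10)(1 2)(3 4 9)(6 8)| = 6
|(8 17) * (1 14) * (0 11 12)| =6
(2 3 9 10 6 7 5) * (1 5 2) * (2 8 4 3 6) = (1 5)(2 6 7 8 4 3 9 10) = [0, 5, 6, 9, 3, 1, 7, 8, 4, 10, 2]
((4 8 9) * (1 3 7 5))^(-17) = ((1 3 7 5)(4 8 9))^(-17) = (1 5 7 3)(4 8 9)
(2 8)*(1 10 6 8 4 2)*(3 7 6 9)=(1 10 9 3 7 6 8)(2 4)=[0, 10, 4, 7, 2, 5, 8, 6, 1, 3, 9]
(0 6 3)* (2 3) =(0 6 2 3) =[6, 1, 3, 0, 4, 5, 2]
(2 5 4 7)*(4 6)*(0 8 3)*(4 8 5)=(0 5 6 8 3)(2 4 7)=[5, 1, 4, 0, 7, 6, 8, 2, 3]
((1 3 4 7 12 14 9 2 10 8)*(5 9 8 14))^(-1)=((1 3 4 7 12 5 9 2 10 14 8))^(-1)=(1 8 14 10 2 9 5 12 7 4 3)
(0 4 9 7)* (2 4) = (0 2 4 9 7) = [2, 1, 4, 3, 9, 5, 6, 0, 8, 7]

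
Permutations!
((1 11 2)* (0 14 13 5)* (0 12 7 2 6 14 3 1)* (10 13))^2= (0 1 6 10 5 7)(2 3 11 14 13 12)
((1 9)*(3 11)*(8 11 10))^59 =(1 9)(3 11 8 10)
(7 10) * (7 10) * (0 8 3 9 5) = [8, 1, 2, 9, 4, 0, 6, 7, 3, 5, 10] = (10)(0 8 3 9 5)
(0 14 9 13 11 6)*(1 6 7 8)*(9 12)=(0 14 12 9 13 11 7 8 1 6)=[14, 6, 2, 3, 4, 5, 0, 8, 1, 13, 10, 7, 9, 11, 12]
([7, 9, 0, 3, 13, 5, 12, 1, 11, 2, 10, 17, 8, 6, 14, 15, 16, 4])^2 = (0 1 2 7 9)(4 6 8 17 13 12 11)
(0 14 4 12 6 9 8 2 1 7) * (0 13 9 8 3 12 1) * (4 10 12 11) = (0 14 10 12 6 8 2)(1 7 13 9 3 11 4) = [14, 7, 0, 11, 1, 5, 8, 13, 2, 3, 12, 4, 6, 9, 10]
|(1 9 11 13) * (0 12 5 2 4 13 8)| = 10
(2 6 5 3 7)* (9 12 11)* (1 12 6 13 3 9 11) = [0, 12, 13, 7, 4, 9, 5, 2, 8, 6, 10, 11, 1, 3] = (1 12)(2 13 3 7)(5 9 6)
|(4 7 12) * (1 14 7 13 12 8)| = |(1 14 7 8)(4 13 12)| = 12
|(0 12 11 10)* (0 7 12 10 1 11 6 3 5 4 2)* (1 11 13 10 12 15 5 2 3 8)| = 13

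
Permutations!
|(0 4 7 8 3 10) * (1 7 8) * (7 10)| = |(0 4 8 3 7 1 10)| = 7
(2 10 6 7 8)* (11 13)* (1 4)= [0, 4, 10, 3, 1, 5, 7, 8, 2, 9, 6, 13, 12, 11]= (1 4)(2 10 6 7 8)(11 13)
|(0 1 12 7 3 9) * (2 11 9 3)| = |(0 1 12 7 2 11 9)| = 7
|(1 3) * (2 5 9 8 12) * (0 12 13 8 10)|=|(0 12 2 5 9 10)(1 3)(8 13)|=6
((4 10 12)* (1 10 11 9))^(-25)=(1 9 11 4 12 10)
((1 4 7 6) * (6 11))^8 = (1 11 4 6 7) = ((1 4 7 11 6))^8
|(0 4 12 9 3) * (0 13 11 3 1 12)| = 6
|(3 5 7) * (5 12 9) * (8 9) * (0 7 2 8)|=|(0 7 3 12)(2 8 9 5)|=4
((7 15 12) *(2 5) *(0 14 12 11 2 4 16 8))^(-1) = ((0 14 12 7 15 11 2 5 4 16 8))^(-1) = (0 8 16 4 5 2 11 15 7 12 14)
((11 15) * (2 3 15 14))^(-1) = (2 14 11 15 3)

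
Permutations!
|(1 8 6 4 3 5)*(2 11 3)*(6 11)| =15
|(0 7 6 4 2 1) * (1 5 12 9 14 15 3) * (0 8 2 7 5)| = |(0 5 12 9 14 15 3 1 8 2)(4 7 6)| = 30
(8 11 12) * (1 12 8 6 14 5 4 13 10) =(1 12 6 14 5 4 13 10)(8 11) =[0, 12, 2, 3, 13, 4, 14, 7, 11, 9, 1, 8, 6, 10, 5]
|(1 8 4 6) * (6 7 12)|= 6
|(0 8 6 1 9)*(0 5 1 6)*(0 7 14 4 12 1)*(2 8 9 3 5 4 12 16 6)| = 13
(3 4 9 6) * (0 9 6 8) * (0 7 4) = (0 9 8 7 4 6 3) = [9, 1, 2, 0, 6, 5, 3, 4, 7, 8]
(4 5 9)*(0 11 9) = [11, 1, 2, 3, 5, 0, 6, 7, 8, 4, 10, 9] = (0 11 9 4 5)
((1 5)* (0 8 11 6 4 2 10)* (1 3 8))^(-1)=((0 1 5 3 8 11 6 4 2 10))^(-1)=(0 10 2 4 6 11 8 3 5 1)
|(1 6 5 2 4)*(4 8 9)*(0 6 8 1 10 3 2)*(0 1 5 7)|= |(0 6 7)(1 8 9 4 10 3 2 5)|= 24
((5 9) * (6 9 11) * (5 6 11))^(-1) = (11)(6 9) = ((11)(6 9))^(-1)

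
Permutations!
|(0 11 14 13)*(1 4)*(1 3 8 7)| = 20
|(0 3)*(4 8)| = 2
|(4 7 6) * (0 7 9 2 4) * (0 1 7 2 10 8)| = |(0 2 4 9 10 8)(1 7 6)| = 6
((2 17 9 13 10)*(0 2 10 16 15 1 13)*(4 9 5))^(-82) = ((0 2 17 5 4 9)(1 13 16 15))^(-82) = (0 17 4)(1 16)(2 5 9)(13 15)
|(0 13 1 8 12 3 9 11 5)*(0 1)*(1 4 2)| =18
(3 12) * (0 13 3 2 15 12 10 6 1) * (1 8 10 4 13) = (0 1)(2 15 12)(3 4 13)(6 8 10) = [1, 0, 15, 4, 13, 5, 8, 7, 10, 9, 6, 11, 2, 3, 14, 12]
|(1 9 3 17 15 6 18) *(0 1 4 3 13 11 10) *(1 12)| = 42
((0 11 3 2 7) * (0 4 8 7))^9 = (0 11 3 2)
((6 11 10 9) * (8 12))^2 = (12)(6 10)(9 11)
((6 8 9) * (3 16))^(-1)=((3 16)(6 8 9))^(-1)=(3 16)(6 9 8)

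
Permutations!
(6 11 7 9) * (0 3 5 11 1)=(0 3 5 11 7 9 6 1)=[3, 0, 2, 5, 4, 11, 1, 9, 8, 6, 10, 7]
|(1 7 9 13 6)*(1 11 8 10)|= |(1 7 9 13 6 11 8 10)|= 8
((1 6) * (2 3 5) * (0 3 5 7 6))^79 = (0 1 6 7 3)(2 5)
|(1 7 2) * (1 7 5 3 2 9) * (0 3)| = 7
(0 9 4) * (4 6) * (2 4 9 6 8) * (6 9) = (0 9 8 2 4) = [9, 1, 4, 3, 0, 5, 6, 7, 2, 8]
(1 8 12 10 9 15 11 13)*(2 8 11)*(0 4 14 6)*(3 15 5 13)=(0 4 14 6)(1 11 3 15 2 8 12 10 9 5 13)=[4, 11, 8, 15, 14, 13, 0, 7, 12, 5, 9, 3, 10, 1, 6, 2]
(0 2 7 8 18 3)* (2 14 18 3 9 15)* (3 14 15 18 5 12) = (0 15 2 7 8 14 5 12 3)(9 18) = [15, 1, 7, 0, 4, 12, 6, 8, 14, 18, 10, 11, 3, 13, 5, 2, 16, 17, 9]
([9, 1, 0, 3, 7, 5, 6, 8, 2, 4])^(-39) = [7, 1, 4, 3, 2, 5, 6, 0, 9, 8]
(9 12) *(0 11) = (0 11)(9 12) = [11, 1, 2, 3, 4, 5, 6, 7, 8, 12, 10, 0, 9]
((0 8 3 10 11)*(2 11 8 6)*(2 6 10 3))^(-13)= ((0 10 8 2 11))^(-13)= (0 8 11 10 2)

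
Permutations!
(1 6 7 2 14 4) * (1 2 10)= [0, 6, 14, 3, 2, 5, 7, 10, 8, 9, 1, 11, 12, 13, 4]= (1 6 7 10)(2 14 4)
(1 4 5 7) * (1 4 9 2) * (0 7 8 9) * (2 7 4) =[4, 0, 1, 3, 5, 8, 6, 2, 9, 7] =(0 4 5 8 9 7 2 1)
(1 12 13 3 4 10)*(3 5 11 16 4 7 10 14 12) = (1 3 7 10)(4 14 12 13 5 11 16) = [0, 3, 2, 7, 14, 11, 6, 10, 8, 9, 1, 16, 13, 5, 12, 15, 4]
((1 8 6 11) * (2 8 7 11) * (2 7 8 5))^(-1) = (1 11 7 6 8)(2 5)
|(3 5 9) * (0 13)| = 6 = |(0 13)(3 5 9)|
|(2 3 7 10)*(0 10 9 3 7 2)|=|(0 10)(2 7 9 3)|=4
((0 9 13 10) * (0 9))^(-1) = ((9 13 10))^(-1) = (9 10 13)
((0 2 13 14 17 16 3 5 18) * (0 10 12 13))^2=(3 18 12 14 16 5 10 13 17)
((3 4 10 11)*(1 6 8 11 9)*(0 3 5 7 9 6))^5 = ((0 3 4 10 6 8 11 5 7 9 1))^5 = (0 8 1 6 9 10 7 4 5 3 11)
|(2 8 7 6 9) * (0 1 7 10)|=8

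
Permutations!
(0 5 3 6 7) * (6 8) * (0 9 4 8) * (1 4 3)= (0 5 1 4 8 6 7 9 3)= [5, 4, 2, 0, 8, 1, 7, 9, 6, 3]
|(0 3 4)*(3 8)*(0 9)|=|(0 8 3 4 9)|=5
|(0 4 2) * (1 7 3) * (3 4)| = |(0 3 1 7 4 2)| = 6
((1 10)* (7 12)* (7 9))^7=((1 10)(7 12 9))^7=(1 10)(7 12 9)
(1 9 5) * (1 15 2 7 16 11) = (1 9 5 15 2 7 16 11) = [0, 9, 7, 3, 4, 15, 6, 16, 8, 5, 10, 1, 12, 13, 14, 2, 11]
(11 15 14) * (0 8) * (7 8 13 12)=(0 13 12 7 8)(11 15 14)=[13, 1, 2, 3, 4, 5, 6, 8, 0, 9, 10, 15, 7, 12, 11, 14]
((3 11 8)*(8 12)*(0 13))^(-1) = ((0 13)(3 11 12 8))^(-1) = (0 13)(3 8 12 11)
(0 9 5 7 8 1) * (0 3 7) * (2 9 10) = (0 10 2 9 5)(1 3 7 8) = [10, 3, 9, 7, 4, 0, 6, 8, 1, 5, 2]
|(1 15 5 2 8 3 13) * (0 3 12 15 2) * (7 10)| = 18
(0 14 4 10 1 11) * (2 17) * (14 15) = [15, 11, 17, 3, 10, 5, 6, 7, 8, 9, 1, 0, 12, 13, 4, 14, 16, 2] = (0 15 14 4 10 1 11)(2 17)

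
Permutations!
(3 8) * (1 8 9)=(1 8 3 9)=[0, 8, 2, 9, 4, 5, 6, 7, 3, 1]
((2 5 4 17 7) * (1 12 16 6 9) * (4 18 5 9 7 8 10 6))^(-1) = ((1 12 16 4 17 8 10 6 7 2 9)(5 18))^(-1) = (1 9 2 7 6 10 8 17 4 16 12)(5 18)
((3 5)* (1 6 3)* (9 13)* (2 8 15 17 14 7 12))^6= (1 3)(2 12 7 14 17 15 8)(5 6)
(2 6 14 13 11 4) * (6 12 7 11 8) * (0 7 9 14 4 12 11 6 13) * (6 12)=(0 7 12 9 14)(2 11 6 4)(8 13)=[7, 1, 11, 3, 2, 5, 4, 12, 13, 14, 10, 6, 9, 8, 0]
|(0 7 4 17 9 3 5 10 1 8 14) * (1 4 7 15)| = |(0 15 1 8 14)(3 5 10 4 17 9)| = 30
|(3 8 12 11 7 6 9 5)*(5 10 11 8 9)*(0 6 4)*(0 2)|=10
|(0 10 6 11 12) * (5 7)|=10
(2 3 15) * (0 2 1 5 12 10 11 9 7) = (0 2 3 15 1 5 12 10 11 9 7) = [2, 5, 3, 15, 4, 12, 6, 0, 8, 7, 11, 9, 10, 13, 14, 1]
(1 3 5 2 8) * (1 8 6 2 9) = [0, 3, 6, 5, 4, 9, 2, 7, 8, 1] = (1 3 5 9)(2 6)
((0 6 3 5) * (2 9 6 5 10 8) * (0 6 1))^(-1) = (0 1 9 2 8 10 3 6 5)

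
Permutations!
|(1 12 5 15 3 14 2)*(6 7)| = 14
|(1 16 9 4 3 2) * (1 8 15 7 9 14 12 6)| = |(1 16 14 12 6)(2 8 15 7 9 4 3)| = 35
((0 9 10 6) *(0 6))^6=((0 9 10))^6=(10)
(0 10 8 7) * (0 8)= (0 10)(7 8)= [10, 1, 2, 3, 4, 5, 6, 8, 7, 9, 0]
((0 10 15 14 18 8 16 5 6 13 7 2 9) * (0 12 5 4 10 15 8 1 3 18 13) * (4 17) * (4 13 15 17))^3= (18)(0 7 12)(2 5 17)(4 16 8 10)(6 13 9)(14 15)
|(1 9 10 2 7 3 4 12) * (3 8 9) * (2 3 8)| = |(1 8 9 10 3 4 12)(2 7)| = 14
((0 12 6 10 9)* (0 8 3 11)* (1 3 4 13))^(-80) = (0 1 8 6 11 13 9 12 3 4 10)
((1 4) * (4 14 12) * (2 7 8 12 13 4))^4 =(14)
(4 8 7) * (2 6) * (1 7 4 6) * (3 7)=(1 3 7 6 2)(4 8)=[0, 3, 1, 7, 8, 5, 2, 6, 4]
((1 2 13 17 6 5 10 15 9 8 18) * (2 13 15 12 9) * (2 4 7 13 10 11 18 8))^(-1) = (1 18 11 5 6 17 13 7 4 15 2 9 12 10)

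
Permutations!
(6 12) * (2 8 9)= (2 8 9)(6 12)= [0, 1, 8, 3, 4, 5, 12, 7, 9, 2, 10, 11, 6]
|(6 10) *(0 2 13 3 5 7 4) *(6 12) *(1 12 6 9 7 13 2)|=|(0 1 12 9 7 4)(3 5 13)(6 10)|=6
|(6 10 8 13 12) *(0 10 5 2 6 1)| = |(0 10 8 13 12 1)(2 6 5)| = 6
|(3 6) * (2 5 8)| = |(2 5 8)(3 6)| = 6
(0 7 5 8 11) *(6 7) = (0 6 7 5 8 11) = [6, 1, 2, 3, 4, 8, 7, 5, 11, 9, 10, 0]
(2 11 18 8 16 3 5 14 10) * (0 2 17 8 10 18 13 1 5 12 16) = (0 2 11 13 1 5 14 18 10 17 8)(3 12 16) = [2, 5, 11, 12, 4, 14, 6, 7, 0, 9, 17, 13, 16, 1, 18, 15, 3, 8, 10]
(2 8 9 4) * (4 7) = (2 8 9 7 4) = [0, 1, 8, 3, 2, 5, 6, 4, 9, 7]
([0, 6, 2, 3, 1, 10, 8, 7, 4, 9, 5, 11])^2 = [0, 8, 2, 3, 6, 5, 4, 7, 1, 9, 10, 11]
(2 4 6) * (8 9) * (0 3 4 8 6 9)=(0 3 4 9 6 2 8)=[3, 1, 8, 4, 9, 5, 2, 7, 0, 6]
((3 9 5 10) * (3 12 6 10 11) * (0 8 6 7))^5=(0 7 12 10 6 8)(3 9 5 11)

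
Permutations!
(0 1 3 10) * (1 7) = (0 7 1 3 10) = [7, 3, 2, 10, 4, 5, 6, 1, 8, 9, 0]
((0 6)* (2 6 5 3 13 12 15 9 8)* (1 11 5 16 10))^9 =(0 15 11 6 12 1 2 13 10 8 3 16 9 5)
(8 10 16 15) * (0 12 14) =[12, 1, 2, 3, 4, 5, 6, 7, 10, 9, 16, 11, 14, 13, 0, 8, 15] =(0 12 14)(8 10 16 15)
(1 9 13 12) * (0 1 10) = (0 1 9 13 12 10) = [1, 9, 2, 3, 4, 5, 6, 7, 8, 13, 0, 11, 10, 12]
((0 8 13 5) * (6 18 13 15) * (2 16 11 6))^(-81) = (0 5 13 18 6 11 16 2 15 8) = ((0 8 15 2 16 11 6 18 13 5))^(-81)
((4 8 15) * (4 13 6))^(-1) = ((4 8 15 13 6))^(-1) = (4 6 13 15 8)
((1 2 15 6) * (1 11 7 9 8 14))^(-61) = ((1 2 15 6 11 7 9 8 14))^(-61) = (1 15 11 9 14 2 6 7 8)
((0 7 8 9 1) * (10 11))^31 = (0 7 8 9 1)(10 11)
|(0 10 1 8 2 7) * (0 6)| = |(0 10 1 8 2 7 6)| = 7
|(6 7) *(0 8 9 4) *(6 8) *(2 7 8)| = 10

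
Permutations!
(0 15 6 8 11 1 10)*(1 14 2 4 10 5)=(0 15 6 8 11 14 2 4 10)(1 5)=[15, 5, 4, 3, 10, 1, 8, 7, 11, 9, 0, 14, 12, 13, 2, 6]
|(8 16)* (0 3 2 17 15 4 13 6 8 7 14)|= 12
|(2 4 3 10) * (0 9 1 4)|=|(0 9 1 4 3 10 2)|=7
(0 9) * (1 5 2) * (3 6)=(0 9)(1 5 2)(3 6)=[9, 5, 1, 6, 4, 2, 3, 7, 8, 0]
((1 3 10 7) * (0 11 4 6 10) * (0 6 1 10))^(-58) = ((0 11 4 1 3 6)(7 10))^(-58) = (0 4 3)(1 6 11)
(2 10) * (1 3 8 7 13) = (1 3 8 7 13)(2 10) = [0, 3, 10, 8, 4, 5, 6, 13, 7, 9, 2, 11, 12, 1]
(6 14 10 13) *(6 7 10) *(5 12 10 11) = [0, 1, 2, 3, 4, 12, 14, 11, 8, 9, 13, 5, 10, 7, 6] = (5 12 10 13 7 11)(6 14)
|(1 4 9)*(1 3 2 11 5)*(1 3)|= 12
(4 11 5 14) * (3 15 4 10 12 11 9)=(3 15 4 9)(5 14 10 12 11)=[0, 1, 2, 15, 9, 14, 6, 7, 8, 3, 12, 5, 11, 13, 10, 4]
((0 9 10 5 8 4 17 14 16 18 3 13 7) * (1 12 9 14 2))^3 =(0 18 7 16 13 14 3)(1 10 4)(2 9 8)(5 17 12)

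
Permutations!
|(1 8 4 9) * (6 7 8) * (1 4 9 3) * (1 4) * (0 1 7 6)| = 6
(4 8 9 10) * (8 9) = (4 9 10) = [0, 1, 2, 3, 9, 5, 6, 7, 8, 10, 4]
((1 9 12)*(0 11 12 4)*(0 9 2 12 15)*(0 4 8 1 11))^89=(1 2 12 11 15 4 9 8)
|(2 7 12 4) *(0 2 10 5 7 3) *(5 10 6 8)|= |(0 2 3)(4 6 8 5 7 12)|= 6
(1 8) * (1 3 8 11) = (1 11)(3 8) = [0, 11, 2, 8, 4, 5, 6, 7, 3, 9, 10, 1]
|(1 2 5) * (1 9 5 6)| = 6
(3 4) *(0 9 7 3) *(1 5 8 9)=(0 1 5 8 9 7 3 4)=[1, 5, 2, 4, 0, 8, 6, 3, 9, 7]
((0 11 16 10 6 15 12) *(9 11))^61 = (0 6 11 12 10 9 15 16)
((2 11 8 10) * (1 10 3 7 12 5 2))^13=((1 10)(2 11 8 3 7 12 5))^13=(1 10)(2 5 12 7 3 8 11)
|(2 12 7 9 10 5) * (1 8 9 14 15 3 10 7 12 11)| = 11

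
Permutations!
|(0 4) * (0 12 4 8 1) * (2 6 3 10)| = |(0 8 1)(2 6 3 10)(4 12)| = 12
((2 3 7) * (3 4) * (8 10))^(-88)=((2 4 3 7)(8 10))^(-88)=(10)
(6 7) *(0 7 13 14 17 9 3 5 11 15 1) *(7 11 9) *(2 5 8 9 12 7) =[11, 0, 5, 8, 4, 12, 13, 6, 9, 3, 10, 15, 7, 14, 17, 1, 16, 2] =(0 11 15 1)(2 5 12 7 6 13 14 17)(3 8 9)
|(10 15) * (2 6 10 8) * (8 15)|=|(15)(2 6 10 8)|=4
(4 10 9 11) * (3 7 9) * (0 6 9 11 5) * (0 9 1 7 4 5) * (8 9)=(0 6 1 7 11 5 8 9)(3 4 10)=[6, 7, 2, 4, 10, 8, 1, 11, 9, 0, 3, 5]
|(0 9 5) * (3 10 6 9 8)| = |(0 8 3 10 6 9 5)| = 7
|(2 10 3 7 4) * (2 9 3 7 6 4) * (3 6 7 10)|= 3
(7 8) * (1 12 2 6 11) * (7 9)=(1 12 2 6 11)(7 8 9)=[0, 12, 6, 3, 4, 5, 11, 8, 9, 7, 10, 1, 2]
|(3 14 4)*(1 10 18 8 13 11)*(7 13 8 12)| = |(1 10 18 12 7 13 11)(3 14 4)| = 21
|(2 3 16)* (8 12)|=6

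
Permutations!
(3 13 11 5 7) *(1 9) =[0, 9, 2, 13, 4, 7, 6, 3, 8, 1, 10, 5, 12, 11] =(1 9)(3 13 11 5 7)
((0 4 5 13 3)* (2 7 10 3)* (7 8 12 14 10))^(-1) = (0 3 10 14 12 8 2 13 5 4)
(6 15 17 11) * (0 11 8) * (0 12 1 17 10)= (0 11 6 15 10)(1 17 8 12)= [11, 17, 2, 3, 4, 5, 15, 7, 12, 9, 0, 6, 1, 13, 14, 10, 16, 8]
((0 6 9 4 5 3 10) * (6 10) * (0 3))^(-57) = (0 5 4 9 6 3 10)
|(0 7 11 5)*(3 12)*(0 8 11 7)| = |(3 12)(5 8 11)| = 6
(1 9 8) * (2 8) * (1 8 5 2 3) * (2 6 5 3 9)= (9)(1 2 3)(5 6)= [0, 2, 3, 1, 4, 6, 5, 7, 8, 9]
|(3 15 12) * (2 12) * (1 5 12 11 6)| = 8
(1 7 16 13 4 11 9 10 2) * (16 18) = [0, 7, 1, 3, 11, 5, 6, 18, 8, 10, 2, 9, 12, 4, 14, 15, 13, 17, 16] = (1 7 18 16 13 4 11 9 10 2)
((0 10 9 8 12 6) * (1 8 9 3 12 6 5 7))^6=((0 10 3 12 5 7 1 8 6))^6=(0 1 12)(3 6 7)(5 10 8)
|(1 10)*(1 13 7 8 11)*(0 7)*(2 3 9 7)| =10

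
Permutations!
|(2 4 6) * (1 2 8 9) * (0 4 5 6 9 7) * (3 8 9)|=5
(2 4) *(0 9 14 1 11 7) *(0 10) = (0 9 14 1 11 7 10)(2 4) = [9, 11, 4, 3, 2, 5, 6, 10, 8, 14, 0, 7, 12, 13, 1]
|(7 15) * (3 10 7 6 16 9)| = 7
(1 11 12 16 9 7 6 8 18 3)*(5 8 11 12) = (1 12 16 9 7 6 11 5 8 18 3) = [0, 12, 2, 1, 4, 8, 11, 6, 18, 7, 10, 5, 16, 13, 14, 15, 9, 17, 3]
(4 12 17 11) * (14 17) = (4 12 14 17 11) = [0, 1, 2, 3, 12, 5, 6, 7, 8, 9, 10, 4, 14, 13, 17, 15, 16, 11]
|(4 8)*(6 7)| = |(4 8)(6 7)| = 2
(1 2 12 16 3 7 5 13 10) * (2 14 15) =(1 14 15 2 12 16 3 7 5 13 10) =[0, 14, 12, 7, 4, 13, 6, 5, 8, 9, 1, 11, 16, 10, 15, 2, 3]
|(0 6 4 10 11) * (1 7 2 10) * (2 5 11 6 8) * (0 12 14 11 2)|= |(0 8)(1 7 5 2 10 6 4)(11 12 14)|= 42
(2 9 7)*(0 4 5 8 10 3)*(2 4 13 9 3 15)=(0 13 9 7 4 5 8 10 15 2 3)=[13, 1, 3, 0, 5, 8, 6, 4, 10, 7, 15, 11, 12, 9, 14, 2]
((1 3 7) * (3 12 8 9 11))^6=(1 7 3 11 9 8 12)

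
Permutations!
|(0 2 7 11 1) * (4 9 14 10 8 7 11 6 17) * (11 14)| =12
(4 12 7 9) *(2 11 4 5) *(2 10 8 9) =(2 11 4 12 7)(5 10 8 9) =[0, 1, 11, 3, 12, 10, 6, 2, 9, 5, 8, 4, 7]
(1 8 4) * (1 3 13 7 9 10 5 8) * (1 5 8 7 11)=(1 5 7 9 10 8 4 3 13 11)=[0, 5, 2, 13, 3, 7, 6, 9, 4, 10, 8, 1, 12, 11]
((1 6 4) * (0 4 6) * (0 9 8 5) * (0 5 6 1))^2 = ((0 4)(1 9 8 6))^2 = (1 8)(6 9)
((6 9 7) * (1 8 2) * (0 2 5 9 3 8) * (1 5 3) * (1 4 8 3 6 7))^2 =(0 5 1 2 9)(4 6 8)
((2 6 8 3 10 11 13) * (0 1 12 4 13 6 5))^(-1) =(0 5 2 13 4 12 1)(3 8 6 11 10)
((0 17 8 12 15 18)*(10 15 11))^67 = (0 12 15 17 11 18 8 10)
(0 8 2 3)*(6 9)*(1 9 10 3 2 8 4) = (0 4 1 9 6 10 3) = [4, 9, 2, 0, 1, 5, 10, 7, 8, 6, 3]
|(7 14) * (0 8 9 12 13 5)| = 6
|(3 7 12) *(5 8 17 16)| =12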